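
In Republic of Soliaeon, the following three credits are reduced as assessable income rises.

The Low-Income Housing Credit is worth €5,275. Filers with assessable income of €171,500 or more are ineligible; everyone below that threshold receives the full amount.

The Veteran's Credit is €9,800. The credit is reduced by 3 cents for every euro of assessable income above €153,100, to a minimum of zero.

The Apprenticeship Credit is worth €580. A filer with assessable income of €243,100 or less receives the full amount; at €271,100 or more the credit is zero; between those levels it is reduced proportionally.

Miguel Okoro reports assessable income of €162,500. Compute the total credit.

€15,373

Low-Income Housing Credit: €162,500 is below the €171,500 cutoff, so the full €5,275 applies.
Veteran's Credit: 3% of the €9,400 excess over €153,100 is €282; credit = €9,800 − €282 = €9,518.
Apprenticeship Credit: €162,500 is at or below the €243,100 threshold, so the full €580 applies.
Total: €5,275 + €9,518 + €580 = €15,373.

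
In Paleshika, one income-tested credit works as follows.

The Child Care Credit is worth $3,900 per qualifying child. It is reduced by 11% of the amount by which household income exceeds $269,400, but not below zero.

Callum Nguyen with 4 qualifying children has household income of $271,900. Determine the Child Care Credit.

$15,325

Child Care Credit: base = 4 × $3,900 = $15,600. 11% of the $2,500 excess over $269,400 is $275; credit = $15,600 − $275 = $15,325.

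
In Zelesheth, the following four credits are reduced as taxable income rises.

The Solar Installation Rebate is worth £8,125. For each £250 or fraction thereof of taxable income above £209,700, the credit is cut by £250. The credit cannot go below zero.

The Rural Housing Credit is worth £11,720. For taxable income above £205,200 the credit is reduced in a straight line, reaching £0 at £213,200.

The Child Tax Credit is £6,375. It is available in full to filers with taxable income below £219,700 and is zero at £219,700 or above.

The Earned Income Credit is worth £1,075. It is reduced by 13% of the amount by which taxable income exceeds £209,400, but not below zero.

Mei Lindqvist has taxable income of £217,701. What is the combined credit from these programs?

£6,375

Solar Installation Rebate: income exceeds £209,700 by £8,001 → 33 increments × £250 = £8,250 ≥ base, so the credit is £0.
Rural Housing Credit: £217,701 is at or above £213,200, so the credit is £0.
Child Tax Credit: £217,701 is below the £219,700 cutoff, so the full £6,375 applies.
Earned Income Credit: 13% of the £8,301 excess over £209,400 is £1,079.13 ≥ base, so the credit is £0.
Total: £0 + £0 + £6,375 + £0 = £6,375.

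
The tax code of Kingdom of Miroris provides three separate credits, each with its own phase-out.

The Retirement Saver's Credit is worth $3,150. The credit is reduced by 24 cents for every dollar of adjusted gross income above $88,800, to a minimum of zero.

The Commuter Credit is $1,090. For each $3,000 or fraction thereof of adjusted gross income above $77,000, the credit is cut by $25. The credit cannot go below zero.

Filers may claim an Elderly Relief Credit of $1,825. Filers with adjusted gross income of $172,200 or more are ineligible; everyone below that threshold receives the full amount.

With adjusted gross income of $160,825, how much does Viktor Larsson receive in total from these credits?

$2,215

Retirement Saver's Credit: 24% of the $72,025 excess over $88,800 is $17,286 ≥ base, so the credit is $0.
Commuter Credit: income exceeds $77,000 by $83,825, which is 28 full-or-partial $3,000 increments; reduction = 28 × $25 = $700, leaving $390.
Elderly Relief Credit: $160,825 is below the $172,200 cutoff, so the full $1,825 applies.
Total: $0 + $390 + $1,825 = $2,215.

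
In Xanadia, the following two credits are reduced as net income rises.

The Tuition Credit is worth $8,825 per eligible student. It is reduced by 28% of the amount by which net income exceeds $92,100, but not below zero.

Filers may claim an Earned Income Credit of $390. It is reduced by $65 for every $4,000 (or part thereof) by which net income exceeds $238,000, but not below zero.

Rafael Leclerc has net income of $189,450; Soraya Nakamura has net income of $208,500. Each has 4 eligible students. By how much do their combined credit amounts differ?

$5,334

Rafael ($189,450): Tuition Credit: base = 4 × $8,825 = $35,300. 28% of the $97,350 excess over $92,100 is $27,258; credit = $35,300 − $27,258 = $8,042. Earned Income Credit: $189,450 is at or below the $238,000 threshold, so the full $390 applies. total $8,042 + $390 = $8,432
Soraya ($208,500): Tuition Credit: base = 4 × $8,825 = $35,300. 28% of the $116,400 excess over $92,100 is $32,592; credit = $35,300 − $32,592 = $2,708. Earned Income Credit: $208,500 is at or below the $238,000 threshold, so the full $390 applies. total $2,708 + $390 = $3,098
Difference: |$8,432 − $3,098| = $5,334.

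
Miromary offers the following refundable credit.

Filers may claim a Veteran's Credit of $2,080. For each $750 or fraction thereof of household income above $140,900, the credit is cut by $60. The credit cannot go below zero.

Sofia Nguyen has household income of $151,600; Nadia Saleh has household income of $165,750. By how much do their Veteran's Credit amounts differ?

$1,140

Sofia ($151,600): Veteran's Credit: income exceeds $140,900 by $10,700, which is 15 full-or-partial $750 increments; reduction = 15 × $60 = $900, leaving $1,180.
Nadia ($165,750): Veteran's Credit: income exceeds $140,900 by $24,850, which is 34 full-or-partial $750 increments; reduction = 34 × $60 = $2,040, leaving $40.
Difference: |$1,180 − $40| = $1,140.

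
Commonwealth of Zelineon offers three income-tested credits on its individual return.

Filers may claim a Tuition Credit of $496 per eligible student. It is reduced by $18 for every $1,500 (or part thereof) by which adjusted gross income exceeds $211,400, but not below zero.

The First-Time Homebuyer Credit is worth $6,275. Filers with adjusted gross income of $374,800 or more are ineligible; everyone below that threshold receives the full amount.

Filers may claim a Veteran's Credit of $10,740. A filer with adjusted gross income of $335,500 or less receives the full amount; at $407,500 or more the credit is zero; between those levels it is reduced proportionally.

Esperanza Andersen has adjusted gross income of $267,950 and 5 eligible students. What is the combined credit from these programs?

Tuition Credit: base = 5 × $496 = $2,480. income exceeds $211,400 by $56,550, which is 38 full-or-partial $1,500 increments; reduction = 38 × $18 = $684, leaving $1,796.
First-Time Homebuyer Credit: $267,950 is below the $374,800 cutoff, so the full $6,275 applies.
Veteran's Credit: $267,950 is at or below the $335,500 threshold, so the full $10,740 applies.
Total: $1,796 + $6,275 + $10,740 = $18,811.

$18,811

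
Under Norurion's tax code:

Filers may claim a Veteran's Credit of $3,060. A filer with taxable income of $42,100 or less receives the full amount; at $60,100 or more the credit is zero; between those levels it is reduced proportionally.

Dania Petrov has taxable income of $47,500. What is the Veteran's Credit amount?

$2,142

Veteran's Credit: $47,500 is $5,400 into a $18,000 phase-out range, leaving 12,600/18,000 of the credit: $3,060 × 12,600/18,000 = $2,142.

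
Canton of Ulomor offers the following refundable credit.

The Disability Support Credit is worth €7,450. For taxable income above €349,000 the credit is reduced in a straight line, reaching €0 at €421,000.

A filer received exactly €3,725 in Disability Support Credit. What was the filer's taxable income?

€3,725 is 3,725/7,450 of the full €7,450, so 3,725/7,450 of the €72,000 range has been used: income = €349,000 + €72,000 × 3,725/7,450 = €385,000.

€385,000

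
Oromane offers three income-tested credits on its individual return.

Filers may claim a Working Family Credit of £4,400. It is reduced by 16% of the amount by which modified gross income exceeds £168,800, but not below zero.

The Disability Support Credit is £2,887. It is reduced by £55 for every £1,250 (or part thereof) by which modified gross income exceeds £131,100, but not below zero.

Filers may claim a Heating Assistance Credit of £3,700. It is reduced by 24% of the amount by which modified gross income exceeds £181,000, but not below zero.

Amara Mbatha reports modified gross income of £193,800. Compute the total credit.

£1,110

Working Family Credit: 16% of the £25,000 excess over £168,800 is £4,000; credit = £4,400 − £4,000 = £400.
Disability Support Credit: income exceeds £131,100 by £62,700, which is 51 full-or-partial £1,250 increments; reduction = 51 × £55 = £2,805, leaving £82.
Heating Assistance Credit: 24% of the £12,800 excess over £181,000 is £3,072; credit = £3,700 − £3,072 = £628.
Total: £400 + £82 + £628 = £1,110.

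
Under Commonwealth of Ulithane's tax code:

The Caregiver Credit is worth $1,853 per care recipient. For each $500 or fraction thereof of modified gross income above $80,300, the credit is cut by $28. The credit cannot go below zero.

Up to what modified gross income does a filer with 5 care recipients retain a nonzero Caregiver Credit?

$245,300

Full credit = 5 × $1,853 = $9,265.
After 330 increments the reduction is 330 × $28 = $9,240, leaving $25; one more increment wipes it out. Increment 330 ends at excess 330 × $500 = $165,000, so the highest qualifying income is $80,300 + $165,000 = $245,300.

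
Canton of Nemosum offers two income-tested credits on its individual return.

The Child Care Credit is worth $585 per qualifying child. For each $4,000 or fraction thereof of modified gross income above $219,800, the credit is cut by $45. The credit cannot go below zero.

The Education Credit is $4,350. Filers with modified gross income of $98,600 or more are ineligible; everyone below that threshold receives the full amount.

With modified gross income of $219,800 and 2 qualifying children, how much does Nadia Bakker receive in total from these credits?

$1,170

Child Care Credit: base = 2 × $585 = $1,170. $219,800 is at or below the $219,800 threshold, so the full $1,170 applies.
Education Credit: $219,800 meets or exceeds the $98,600 cutoff, so the credit is $0.
Total: $1,170 + $0 = $1,170.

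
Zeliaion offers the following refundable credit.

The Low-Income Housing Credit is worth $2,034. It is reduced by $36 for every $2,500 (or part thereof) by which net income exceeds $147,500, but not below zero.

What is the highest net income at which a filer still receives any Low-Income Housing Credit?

$287,500

After 56 increments the reduction is 56 × $36 = $2,016, leaving $18; one more increment wipes it out. Increment 56 ends at excess 56 × $2,500 = $140,000, so the highest qualifying income is $147,500 + $140,000 = $287,500.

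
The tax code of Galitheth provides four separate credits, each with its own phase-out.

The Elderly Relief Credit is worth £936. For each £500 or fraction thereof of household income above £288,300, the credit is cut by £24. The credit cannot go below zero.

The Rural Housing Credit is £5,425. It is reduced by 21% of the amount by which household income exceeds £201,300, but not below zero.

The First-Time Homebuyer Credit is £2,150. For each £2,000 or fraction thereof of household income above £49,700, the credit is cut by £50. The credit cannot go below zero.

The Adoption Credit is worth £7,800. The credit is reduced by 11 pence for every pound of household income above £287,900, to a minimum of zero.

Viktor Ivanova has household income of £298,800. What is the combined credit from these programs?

£7,033

Elderly Relief Credit: income exceeds £288,300 by £10,500, which is 21 full-or-partial £500 increments; reduction = 21 × £24 = £504, leaving £432.
Rural Housing Credit: 21% of the £97,500 excess over £201,300 is £20,475 ≥ base, so the credit is £0.
First-Time Homebuyer Credit: income exceeds £49,700 by £249,100 → 125 increments × £50 = £6,250 ≥ base, so the credit is £0.
Adoption Credit: 11% of the £10,900 excess over £287,900 is £1,199; credit = £7,800 − £1,199 = £6,601.
Total: £432 + £0 + £0 + £6,601 = £7,033.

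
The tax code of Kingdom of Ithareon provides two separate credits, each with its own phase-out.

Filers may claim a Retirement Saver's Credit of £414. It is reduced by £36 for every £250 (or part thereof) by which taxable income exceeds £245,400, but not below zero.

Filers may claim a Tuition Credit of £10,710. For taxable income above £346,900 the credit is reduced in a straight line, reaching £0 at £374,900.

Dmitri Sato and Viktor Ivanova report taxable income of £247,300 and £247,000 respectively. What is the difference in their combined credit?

£36

Dmitri (£247,300): Retirement Saver's Credit: income exceeds £245,400 by £1,900, which is 8 full-or-partial £250 increments; reduction = 8 × £36 = £288, leaving £126. Tuition Credit: £247,300 is at or below the £346,900 threshold, so the full £10,710 applies. total £126 + £10,710 = £10,836
Viktor (£247,000): Retirement Saver's Credit: income exceeds £245,400 by £1,600, which is 7 full-or-partial £250 increments; reduction = 7 × £36 = £252, leaving £162. Tuition Credit: £247,000 is at or below the £346,900 threshold, so the full £10,710 applies. total £162 + £10,710 = £10,872
Difference: |£10,836 − £10,872| = £36.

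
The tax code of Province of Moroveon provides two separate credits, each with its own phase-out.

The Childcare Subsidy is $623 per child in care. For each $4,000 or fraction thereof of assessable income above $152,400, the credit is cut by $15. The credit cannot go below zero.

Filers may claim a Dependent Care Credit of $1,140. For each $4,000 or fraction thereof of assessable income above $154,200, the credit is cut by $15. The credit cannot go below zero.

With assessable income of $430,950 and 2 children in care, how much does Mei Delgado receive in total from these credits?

$286

Childcare Subsidy: base = 2 × $623 = $1,246. income exceeds $152,400 by $278,550, which is 70 full-or-partial $4,000 increments; reduction = 70 × $15 = $1,050, leaving $196.
Dependent Care Credit: income exceeds $154,200 by $276,750, which is 70 full-or-partial $4,000 increments; reduction = 70 × $15 = $1,050, leaving $90.
Total: $196 + $90 = $286.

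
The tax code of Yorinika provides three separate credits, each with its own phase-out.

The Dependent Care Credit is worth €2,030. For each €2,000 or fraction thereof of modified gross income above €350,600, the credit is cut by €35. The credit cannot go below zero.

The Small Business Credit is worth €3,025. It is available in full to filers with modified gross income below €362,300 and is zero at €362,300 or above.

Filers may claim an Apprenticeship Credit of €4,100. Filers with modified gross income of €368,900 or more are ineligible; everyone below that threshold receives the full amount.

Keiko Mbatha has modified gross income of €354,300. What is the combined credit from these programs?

Dependent Care Credit: income exceeds €350,600 by €3,700, which is 2 full-or-partial €2,000 increments; reduction = 2 × €35 = €70, leaving €1,960.
Small Business Credit: €354,300 is below the €362,300 cutoff, so the full €3,025 applies.
Apprenticeship Credit: €354,300 is below the €368,900 cutoff, so the full €4,100 applies.
Total: €1,960 + €3,025 + €4,100 = €9,085.

€9,085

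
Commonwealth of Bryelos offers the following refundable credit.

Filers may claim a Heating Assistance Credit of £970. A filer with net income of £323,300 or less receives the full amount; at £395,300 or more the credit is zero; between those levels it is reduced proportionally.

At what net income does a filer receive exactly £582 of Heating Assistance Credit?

£352,100

£582 is 582/970 of the full £970, so 388/970 of the £72,000 range has been used: income = £323,300 + £72,000 × 388/970 = £352,100.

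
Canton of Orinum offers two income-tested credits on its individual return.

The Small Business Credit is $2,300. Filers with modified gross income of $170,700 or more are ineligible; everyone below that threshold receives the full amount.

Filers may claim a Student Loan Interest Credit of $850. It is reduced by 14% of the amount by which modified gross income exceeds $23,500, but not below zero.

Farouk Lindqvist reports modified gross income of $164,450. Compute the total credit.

$2,300

Small Business Credit: $164,450 is below the $170,700 cutoff, so the full $2,300 applies.
Student Loan Interest Credit: 14% of the $140,950 excess over $23,500 is $19,733 ≥ base, so the credit is $0.
Total: $2,300 + $0 = $2,300.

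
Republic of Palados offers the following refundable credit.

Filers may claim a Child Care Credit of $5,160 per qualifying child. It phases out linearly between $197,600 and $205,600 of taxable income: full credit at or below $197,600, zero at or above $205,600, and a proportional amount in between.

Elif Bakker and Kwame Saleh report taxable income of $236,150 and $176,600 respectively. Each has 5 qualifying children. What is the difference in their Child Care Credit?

$25,800

Elif ($236,150): Child Care Credit: base = 5 × $5,160 = $25,800. $236,150 is at or above $205,600, so the credit is $0.
Kwame ($176,600): Child Care Credit: base = 5 × $5,160 = $25,800. $176,600 is at or below the $197,600 threshold, so the full $25,800 applies.
Difference: |$0 − $25,800| = $25,800.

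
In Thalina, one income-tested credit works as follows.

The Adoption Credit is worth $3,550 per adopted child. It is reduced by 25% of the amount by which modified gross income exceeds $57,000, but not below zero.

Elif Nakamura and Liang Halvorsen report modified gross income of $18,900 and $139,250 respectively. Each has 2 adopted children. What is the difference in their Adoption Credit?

Elif ($18,900): Adoption Credit: base = 2 × $3,550 = $7,100. $18,900 is at or below the $57,000 threshold, so the full $7,100 applies.
Liang ($139,250): Adoption Credit: base = 2 × $3,550 = $7,100. 25% of the $82,250 excess over $57,000 is $20,562.50 ≥ base, so the credit is $0.
Difference: |$7,100 − $0| = $7,100.

$7,100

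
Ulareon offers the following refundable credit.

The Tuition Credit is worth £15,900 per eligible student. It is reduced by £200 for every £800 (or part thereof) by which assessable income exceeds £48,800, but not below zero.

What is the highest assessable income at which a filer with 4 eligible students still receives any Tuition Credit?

£302,400

Full credit = 4 × £15,900 = £63,600.
After 317 increments the reduction is 317 × £200 = £63,400, leaving £200; one more increment wipes it out. Increment 317 ends at excess 317 × £800 = £253,600, so the highest qualifying income is £48,800 + £253,600 = £302,400.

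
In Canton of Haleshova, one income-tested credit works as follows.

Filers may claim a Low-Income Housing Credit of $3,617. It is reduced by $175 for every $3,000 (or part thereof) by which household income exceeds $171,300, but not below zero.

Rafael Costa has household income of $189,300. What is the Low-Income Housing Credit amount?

Low-Income Housing Credit: income exceeds $171,300 by $18,000, which is 6 full-or-partial $3,000 increments; reduction = 6 × $175 = $1,050, leaving $2,567.

$2,567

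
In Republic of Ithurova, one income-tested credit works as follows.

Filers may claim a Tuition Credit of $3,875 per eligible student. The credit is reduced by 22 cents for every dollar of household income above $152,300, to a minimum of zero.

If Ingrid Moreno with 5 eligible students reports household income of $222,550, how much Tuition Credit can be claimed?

$3,920

Tuition Credit: base = 5 × $3,875 = $19,375. 22% of the $70,250 excess over $152,300 is $15,455; credit = $19,375 − $15,455 = $3,920.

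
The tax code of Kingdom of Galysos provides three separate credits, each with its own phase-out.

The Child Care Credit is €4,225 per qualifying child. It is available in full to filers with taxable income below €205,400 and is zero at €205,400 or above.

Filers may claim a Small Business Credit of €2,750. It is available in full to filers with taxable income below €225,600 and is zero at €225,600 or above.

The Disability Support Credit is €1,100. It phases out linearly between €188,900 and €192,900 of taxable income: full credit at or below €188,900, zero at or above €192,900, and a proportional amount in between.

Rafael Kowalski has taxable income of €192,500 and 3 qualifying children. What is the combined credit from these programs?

Child Care Credit: base = 3 × €4,225 = €12,675. €192,500 is below the €205,400 cutoff, so the full €12,675 applies.
Small Business Credit: €192,500 is below the €225,600 cutoff, so the full €2,750 applies.
Disability Support Credit: €192,500 is €3,600 into a €4,000 phase-out range, leaving 400/4,000 of the credit: €1,100 × 400/4,000 = €110.
Total: €12,675 + €2,750 + €110 = €15,535.

€15,535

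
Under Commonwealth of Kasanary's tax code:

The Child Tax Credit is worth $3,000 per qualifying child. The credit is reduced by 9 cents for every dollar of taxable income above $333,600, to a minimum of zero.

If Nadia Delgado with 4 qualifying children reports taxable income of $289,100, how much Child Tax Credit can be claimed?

$12,000

Child Tax Credit: base = 4 × $3,000 = $12,000. $289,100 is at or below the $333,600 threshold, so the full $12,000 applies.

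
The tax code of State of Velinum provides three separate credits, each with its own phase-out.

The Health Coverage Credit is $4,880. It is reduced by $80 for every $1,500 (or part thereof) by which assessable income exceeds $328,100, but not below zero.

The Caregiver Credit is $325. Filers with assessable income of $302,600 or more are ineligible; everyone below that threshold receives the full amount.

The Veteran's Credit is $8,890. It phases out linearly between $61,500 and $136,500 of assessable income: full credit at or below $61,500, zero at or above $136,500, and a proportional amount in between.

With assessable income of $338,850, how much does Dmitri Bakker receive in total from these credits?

Health Coverage Credit: income exceeds $328,100 by $10,750, which is 8 full-or-partial $1,500 increments; reduction = 8 × $80 = $640, leaving $4,240.
Caregiver Credit: $338,850 meets or exceeds the $302,600 cutoff, so the credit is $0.
Veteran's Credit: $338,850 is at or above $136,500, so the credit is $0.
Total: $4,240 + $0 + $0 = $4,240.

$4,240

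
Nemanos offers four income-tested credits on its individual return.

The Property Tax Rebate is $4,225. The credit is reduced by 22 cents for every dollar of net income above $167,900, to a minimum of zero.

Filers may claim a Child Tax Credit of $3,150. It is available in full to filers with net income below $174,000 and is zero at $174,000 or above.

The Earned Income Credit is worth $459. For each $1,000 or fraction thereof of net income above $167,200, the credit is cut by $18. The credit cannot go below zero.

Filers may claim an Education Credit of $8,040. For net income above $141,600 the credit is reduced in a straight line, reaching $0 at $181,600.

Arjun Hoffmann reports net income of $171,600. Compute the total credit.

$8,940

Property Tax Rebate: 22% of the $3,700 excess over $167,900 is $814; credit = $4,225 − $814 = $3,411.
Child Tax Credit: $171,600 is below the $174,000 cutoff, so the full $3,150 applies.
Earned Income Credit: income exceeds $167,200 by $4,400, which is 5 full-or-partial $1,000 increments; reduction = 5 × $18 = $90, leaving $369.
Education Credit: $171,600 is $30,000 into a $40,000 phase-out range, leaving 10,000/40,000 of the credit: $8,040 × 10,000/40,000 = $2,010.
Total: $3,411 + $3,150 + $369 + $2,010 = $8,940.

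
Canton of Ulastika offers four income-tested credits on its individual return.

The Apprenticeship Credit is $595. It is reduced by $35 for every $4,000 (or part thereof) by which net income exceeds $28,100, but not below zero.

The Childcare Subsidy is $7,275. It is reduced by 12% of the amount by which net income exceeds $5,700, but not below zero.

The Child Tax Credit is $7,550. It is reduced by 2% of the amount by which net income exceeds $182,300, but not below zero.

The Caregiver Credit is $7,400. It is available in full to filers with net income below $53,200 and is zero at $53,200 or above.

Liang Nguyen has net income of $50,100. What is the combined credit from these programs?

Apprenticeship Credit: income exceeds $28,100 by $22,000, which is 6 full-or-partial $4,000 increments; reduction = 6 × $35 = $210, leaving $385.
Childcare Subsidy: 12% of the $44,400 excess over $5,700 is $5,328; credit = $7,275 − $5,328 = $1,947.
Child Tax Credit: $50,100 is at or below the $182,300 threshold, so the full $7,550 applies.
Caregiver Credit: $50,100 is below the $53,200 cutoff, so the full $7,400 applies.
Total: $385 + $1,947 + $7,550 + $7,400 = $17,282.

$17,282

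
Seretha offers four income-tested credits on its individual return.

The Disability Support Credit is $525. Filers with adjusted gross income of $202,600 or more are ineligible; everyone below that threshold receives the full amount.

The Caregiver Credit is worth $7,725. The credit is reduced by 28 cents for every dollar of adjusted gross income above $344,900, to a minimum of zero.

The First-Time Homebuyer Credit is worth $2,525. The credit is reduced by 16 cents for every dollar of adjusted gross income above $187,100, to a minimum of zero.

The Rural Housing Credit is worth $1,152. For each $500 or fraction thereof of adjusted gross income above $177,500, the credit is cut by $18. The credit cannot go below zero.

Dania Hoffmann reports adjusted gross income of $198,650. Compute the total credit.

$9,305

Disability Support Credit: $198,650 is below the $202,600 cutoff, so the full $525 applies.
Caregiver Credit: $198,650 is at or below the $344,900 threshold, so the full $7,725 applies.
First-Time Homebuyer Credit: 16% of the $11,550 excess over $187,100 is $1,848; credit = $2,525 − $1,848 = $677.
Rural Housing Credit: income exceeds $177,500 by $21,150, which is 43 full-or-partial $500 increments; reduction = 43 × $18 = $774, leaving $378.
Total: $525 + $7,725 + $677 + $378 = $9,305.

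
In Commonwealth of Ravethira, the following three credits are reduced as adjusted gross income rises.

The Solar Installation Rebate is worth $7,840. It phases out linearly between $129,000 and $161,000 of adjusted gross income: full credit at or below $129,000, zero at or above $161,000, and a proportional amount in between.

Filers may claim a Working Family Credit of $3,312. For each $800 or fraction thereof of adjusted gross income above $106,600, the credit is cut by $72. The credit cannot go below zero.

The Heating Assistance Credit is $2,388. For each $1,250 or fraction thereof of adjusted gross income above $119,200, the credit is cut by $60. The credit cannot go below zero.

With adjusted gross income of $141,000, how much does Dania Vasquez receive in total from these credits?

Solar Installation Rebate: $141,000 is $12,000 into a $32,000 phase-out range, leaving 20,000/32,000 of the credit: $7,840 × 20,000/32,000 = $4,900.
Working Family Credit: income exceeds $106,600 by $34,400, which is 43 full-or-partial $800 increments; reduction = 43 × $72 = $3,096, leaving $216.
Heating Assistance Credit: income exceeds $119,200 by $21,800, which is 18 full-or-partial $1,250 increments; reduction = 18 × $60 = $1,080, leaving $1,308.
Total: $4,900 + $216 + $1,308 = $6,424.

$6,424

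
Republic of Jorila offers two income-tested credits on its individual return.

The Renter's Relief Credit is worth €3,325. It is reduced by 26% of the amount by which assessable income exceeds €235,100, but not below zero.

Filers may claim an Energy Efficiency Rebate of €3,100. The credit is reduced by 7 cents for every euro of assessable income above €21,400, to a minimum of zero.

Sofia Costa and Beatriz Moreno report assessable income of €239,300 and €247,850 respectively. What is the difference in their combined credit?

Sofia (€239,300): Renter's Relief Credit: 26% of the €4,200 excess over €235,100 is €1,092; credit = €3,325 − €1,092 = €2,233. Energy Efficiency Rebate: 7% of the €217,900 excess over €21,400 is €15,253 ≥ base, so the credit is €0. total €2,233 + €0 = €2,233
Beatriz (€247,850): Renter's Relief Credit: 26% of the €12,750 excess over €235,100 is €3,315; credit = €3,325 − €3,315 = €10. Energy Efficiency Rebate: 7% of the €226,450 excess over €21,400 is €15,851.50 ≥ base, so the credit is €0. total €10 + €0 = €10
Difference: |€2,233 − €10| = €2,223.

€2,223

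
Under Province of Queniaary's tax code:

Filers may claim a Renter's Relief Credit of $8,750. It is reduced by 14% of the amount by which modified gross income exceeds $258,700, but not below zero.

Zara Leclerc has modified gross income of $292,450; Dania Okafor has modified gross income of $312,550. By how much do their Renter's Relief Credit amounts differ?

$2,814

Zara ($292,450): Renter's Relief Credit: 14% of the $33,750 excess over $258,700 is $4,725; credit = $8,750 − $4,725 = $4,025.
Dania ($312,550): Renter's Relief Credit: 14% of the $53,850 excess over $258,700 is $7,539; credit = $8,750 − $7,539 = $1,211.
Difference: |$4,025 − $1,211| = $2,814.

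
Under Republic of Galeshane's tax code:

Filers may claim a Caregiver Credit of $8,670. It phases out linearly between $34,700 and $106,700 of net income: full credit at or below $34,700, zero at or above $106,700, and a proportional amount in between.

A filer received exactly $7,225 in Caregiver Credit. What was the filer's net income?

$7,225 is 7,225/8,670 of the full $8,670, so 1,445/8,670 of the $72,000 range has been used: income = $34,700 + $72,000 × 1,445/8,670 = $46,700.

$46,700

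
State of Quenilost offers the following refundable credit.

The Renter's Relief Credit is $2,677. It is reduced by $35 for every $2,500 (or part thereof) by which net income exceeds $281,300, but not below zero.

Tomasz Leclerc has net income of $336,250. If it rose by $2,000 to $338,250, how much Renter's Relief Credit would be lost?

$35

At $336,250 — income exceeds $281,300 by $54,950, which is 22 full-or-partial $2,500 increments; reduction = 22 × $35 = $770, leaving $1,907.
At $338,250 — income exceeds $281,300 by $56,950, which is 23 full-or-partial $2,500 increments; reduction = 23 × $35 = $805, leaving $1,872.
Lost: $1,907 − $1,872 = $35.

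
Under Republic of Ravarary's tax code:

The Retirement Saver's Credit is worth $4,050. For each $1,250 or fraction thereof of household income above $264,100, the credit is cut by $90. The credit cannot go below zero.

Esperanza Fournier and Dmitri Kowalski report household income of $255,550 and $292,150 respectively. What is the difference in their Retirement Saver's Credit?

Esperanza ($255,550): Retirement Saver's Credit: $255,550 is at or below the $264,100 threshold, so the full $4,050 applies.
Dmitri ($292,150): Retirement Saver's Credit: income exceeds $264,100 by $28,050, which is 23 full-or-partial $1,250 increments; reduction = 23 × $90 = $2,070, leaving $1,980.
Difference: |$4,050 − $1,980| = $2,070.

$2,070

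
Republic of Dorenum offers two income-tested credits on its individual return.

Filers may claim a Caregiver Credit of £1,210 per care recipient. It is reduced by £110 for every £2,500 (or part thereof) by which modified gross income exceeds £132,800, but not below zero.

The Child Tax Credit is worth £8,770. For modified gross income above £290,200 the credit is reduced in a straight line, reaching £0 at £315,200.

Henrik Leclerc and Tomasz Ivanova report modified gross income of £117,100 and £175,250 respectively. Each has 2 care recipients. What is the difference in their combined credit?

£1,870

Henrik (£117,100): Caregiver Credit: base = 2 × £1,210 = £2,420. £117,100 is at or below the £132,800 threshold, so the full £2,420 applies. Child Tax Credit: £117,100 is at or below the £290,200 threshold, so the full £8,770 applies. total £2,420 + £8,770 = £11,190
Tomasz (£175,250): Caregiver Credit: base = 2 × £1,210 = £2,420. income exceeds £132,800 by £42,450, which is 17 full-or-partial £2,500 increments; reduction = 17 × £110 = £1,870, leaving £550. Child Tax Credit: £175,250 is at or below the £290,200 threshold, so the full £8,770 applies. total £550 + £8,770 = £9,320
Difference: |£11,190 − £9,320| = £1,870.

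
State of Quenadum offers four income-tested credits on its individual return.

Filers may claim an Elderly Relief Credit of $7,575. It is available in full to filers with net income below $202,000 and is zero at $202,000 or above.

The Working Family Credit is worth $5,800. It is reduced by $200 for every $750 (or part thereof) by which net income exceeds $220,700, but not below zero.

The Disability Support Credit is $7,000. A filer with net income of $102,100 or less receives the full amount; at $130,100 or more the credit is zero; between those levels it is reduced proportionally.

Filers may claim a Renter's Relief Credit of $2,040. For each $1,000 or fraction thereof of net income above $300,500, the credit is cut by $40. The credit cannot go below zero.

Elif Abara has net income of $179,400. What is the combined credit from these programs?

Elderly Relief Credit: $179,400 is below the $202,000 cutoff, so the full $7,575 applies.
Working Family Credit: $179,400 is at or below the $220,700 threshold, so the full $5,800 applies.
Disability Support Credit: $179,400 is at or above $130,100, so the credit is $0.
Renter's Relief Credit: $179,400 is at or below the $300,500 threshold, so the full $2,040 applies.
Total: $7,575 + $5,800 + $0 + $2,040 = $15,415.

$15,415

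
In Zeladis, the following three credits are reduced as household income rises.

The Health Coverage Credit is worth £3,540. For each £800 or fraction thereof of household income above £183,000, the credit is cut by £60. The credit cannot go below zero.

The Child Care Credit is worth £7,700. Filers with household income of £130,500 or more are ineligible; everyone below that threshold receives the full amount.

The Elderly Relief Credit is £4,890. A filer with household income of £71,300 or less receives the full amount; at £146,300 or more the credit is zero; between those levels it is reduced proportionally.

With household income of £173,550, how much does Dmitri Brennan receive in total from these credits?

Health Coverage Credit: £173,550 is at or below the £183,000 threshold, so the full £3,540 applies.
Child Care Credit: £173,550 meets or exceeds the £130,500 cutoff, so the credit is £0.
Elderly Relief Credit: £173,550 is at or above £146,300, so the credit is £0.
Total: £3,540 + £0 + £0 = £3,540.

£3,540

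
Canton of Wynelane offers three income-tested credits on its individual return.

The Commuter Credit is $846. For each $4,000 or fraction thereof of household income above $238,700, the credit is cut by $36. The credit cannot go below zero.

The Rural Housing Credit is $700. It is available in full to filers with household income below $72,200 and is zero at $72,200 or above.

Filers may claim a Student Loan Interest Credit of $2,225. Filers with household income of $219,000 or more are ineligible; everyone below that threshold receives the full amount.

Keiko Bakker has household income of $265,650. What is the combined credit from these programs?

$594

Commuter Credit: income exceeds $238,700 by $26,950, which is 7 full-or-partial $4,000 increments; reduction = 7 × $36 = $252, leaving $594.
Rural Housing Credit: $265,650 meets or exceeds the $72,200 cutoff, so the credit is $0.
Student Loan Interest Credit: $265,650 meets or exceeds the $219,000 cutoff, so the credit is $0.
Total: $594 + $0 + $0 = $594.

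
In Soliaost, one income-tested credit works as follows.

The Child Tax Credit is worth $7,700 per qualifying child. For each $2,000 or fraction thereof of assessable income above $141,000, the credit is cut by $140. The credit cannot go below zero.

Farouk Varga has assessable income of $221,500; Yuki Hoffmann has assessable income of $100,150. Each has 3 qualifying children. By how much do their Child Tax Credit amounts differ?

$5,740

Farouk ($221,500): Child Tax Credit: base = 3 × $7,700 = $23,100. income exceeds $141,000 by $80,500, which is 41 full-or-partial $2,000 increments; reduction = 41 × $140 = $5,740, leaving $17,360.
Yuki ($100,150): Child Tax Credit: base = 3 × $7,700 = $23,100. $100,150 is at or below the $141,000 threshold, so the full $23,100 applies.
Difference: |$17,360 − $23,100| = $5,740.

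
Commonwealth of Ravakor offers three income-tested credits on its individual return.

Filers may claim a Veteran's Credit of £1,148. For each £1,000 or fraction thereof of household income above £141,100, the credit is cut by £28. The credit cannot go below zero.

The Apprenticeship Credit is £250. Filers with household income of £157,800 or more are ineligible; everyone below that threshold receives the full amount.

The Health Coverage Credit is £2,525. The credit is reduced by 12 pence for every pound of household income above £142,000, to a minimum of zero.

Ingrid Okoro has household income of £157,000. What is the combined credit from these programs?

£1,675

Veteran's Credit: income exceeds £141,100 by £15,900, which is 16 full-or-partial £1,000 increments; reduction = 16 × £28 = £448, leaving £700.
Apprenticeship Credit: £157,000 is below the £157,800 cutoff, so the full £250 applies.
Health Coverage Credit: 12% of the £15,000 excess over £142,000 is £1,800; credit = £2,525 − £1,800 = £725.
Total: £700 + £250 + £725 = £1,675.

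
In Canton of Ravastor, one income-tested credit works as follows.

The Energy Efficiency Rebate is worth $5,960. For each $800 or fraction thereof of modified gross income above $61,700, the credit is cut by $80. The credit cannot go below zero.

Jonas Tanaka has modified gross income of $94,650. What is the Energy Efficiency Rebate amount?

$2,600

Energy Efficiency Rebate: income exceeds $61,700 by $32,950, which is 42 full-or-partial $800 increments; reduction = 42 × $80 = $3,360, leaving $2,600.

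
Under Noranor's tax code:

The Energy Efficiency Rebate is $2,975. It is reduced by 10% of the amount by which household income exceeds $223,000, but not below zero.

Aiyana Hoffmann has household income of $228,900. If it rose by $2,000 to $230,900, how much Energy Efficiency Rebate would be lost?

At $228,900 — 10% of the $5,900 excess over $223,000 is $590; credit = $2,975 − $590 = $2,385.
At $230,900 — 10% of the $7,900 excess over $223,000 is $790; credit = $2,975 − $790 = $2,185.
Lost: $2,385 − $2,185 = $200.

$200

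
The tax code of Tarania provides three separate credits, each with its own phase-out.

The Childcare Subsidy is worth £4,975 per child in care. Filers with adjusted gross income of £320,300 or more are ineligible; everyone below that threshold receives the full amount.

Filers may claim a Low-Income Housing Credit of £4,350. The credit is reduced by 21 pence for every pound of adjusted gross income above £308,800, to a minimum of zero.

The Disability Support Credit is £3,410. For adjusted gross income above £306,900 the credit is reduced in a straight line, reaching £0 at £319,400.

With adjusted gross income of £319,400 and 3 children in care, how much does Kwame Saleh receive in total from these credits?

Childcare Subsidy: base = 3 × £4,975 = £14,925. £319,400 is below the £320,300 cutoff, so the full £14,925 applies.
Low-Income Housing Credit: 21% of the £10,600 excess over £308,800 is £2,226; credit = £4,350 − £2,226 = £2,124.
Disability Support Credit: £319,400 is at or above £319,400, so the credit is £0.
Total: £14,925 + £2,124 + £0 = £17,049.

£17,049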